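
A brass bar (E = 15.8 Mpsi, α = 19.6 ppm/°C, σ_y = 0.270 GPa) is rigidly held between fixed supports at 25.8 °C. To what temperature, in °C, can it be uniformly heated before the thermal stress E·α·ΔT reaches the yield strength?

152 °C

E = 15.8 Mpsi = 108.9 GPa.
σ_y = 0.270 GPa = 270.0 MPa.
E·α·ΔT = 270.0 MPa ⇒ ΔT = 270.0 / (108.9×10³ × 19.6×10⁻⁶) = 126.5 K.
T = 25.8 + 126.5 = 152.3 °C.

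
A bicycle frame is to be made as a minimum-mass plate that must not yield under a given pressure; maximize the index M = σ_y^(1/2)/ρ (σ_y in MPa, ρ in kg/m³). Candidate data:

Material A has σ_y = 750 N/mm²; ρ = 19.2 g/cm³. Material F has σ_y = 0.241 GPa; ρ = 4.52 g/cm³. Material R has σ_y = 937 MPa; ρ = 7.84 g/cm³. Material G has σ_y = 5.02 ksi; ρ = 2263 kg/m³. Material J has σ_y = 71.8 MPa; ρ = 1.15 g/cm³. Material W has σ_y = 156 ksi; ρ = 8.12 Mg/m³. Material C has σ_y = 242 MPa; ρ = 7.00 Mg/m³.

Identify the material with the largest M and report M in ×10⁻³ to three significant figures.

material J, M = 7.37×10⁻³

In SI units:
  material A: σ_y = 750.0 MPa, ρ = 19200 kg/m³
  material F: σ_y = 241.0 MPa, ρ = 4520 kg/m³
  material R: σ_y = 937.0 MPa, ρ = 7840 kg/m³
  material G: σ_y = 34.61 MPa, ρ = 2263 kg/m³
  material J: σ_y = 71.80 MPa, ρ = 1150 kg/m³
  material W: σ_y = 1076 MPa, ρ = 8120 kg/m³
  material C: σ_y = 242.0 MPa, ρ = 7000 kg/m³
  material J: M = 7.37×10⁻³
  material W: M = 4.04×10⁻³
  material R: M = 3.90×10⁻³
  material F: M = 3.43×10⁻³
  material G: M = 2.60×10⁻³
  material C: M = 2.22×10⁻³
  material A: M = 1.43×10⁻³
Material J ranks first.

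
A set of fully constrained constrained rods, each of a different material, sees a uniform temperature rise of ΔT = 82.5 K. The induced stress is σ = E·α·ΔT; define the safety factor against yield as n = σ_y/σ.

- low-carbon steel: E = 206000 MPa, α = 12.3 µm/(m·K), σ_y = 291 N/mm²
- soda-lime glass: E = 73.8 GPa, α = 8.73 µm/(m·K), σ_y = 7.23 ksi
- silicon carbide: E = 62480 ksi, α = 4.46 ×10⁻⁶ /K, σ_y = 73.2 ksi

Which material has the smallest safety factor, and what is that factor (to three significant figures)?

Per material, after unit conversion:
  low-carbon steel: E = 206.0, α = 12.3, σ_y = 291.0 → σ = 209 MPa, n = 1.39
  soda-lime glass: E = 73.80, α = 8.73, σ_y = 49.85 → σ = 53.2 MPa, n = 0.938
  silicon carbide: E = 430.8, α = 4.46, σ_y = 504.7 → σ = 159 MPa, n = 3.18
Soda-lime glass has the lowest safety factor, n = 0.938.

soda-lime glass, n = 0.938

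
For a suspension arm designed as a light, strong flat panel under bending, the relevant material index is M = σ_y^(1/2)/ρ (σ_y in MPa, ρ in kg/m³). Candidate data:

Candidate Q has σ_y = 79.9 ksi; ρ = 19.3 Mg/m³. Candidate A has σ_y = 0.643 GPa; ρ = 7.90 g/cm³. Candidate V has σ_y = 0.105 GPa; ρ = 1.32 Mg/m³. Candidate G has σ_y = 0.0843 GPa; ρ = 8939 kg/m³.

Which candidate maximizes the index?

Convert each candidate to consistent units, then evaluate M:
  candidate Q: σ_y = 550.9 MPa, ρ = 19300 kg/m³
  candidate A: σ_y = 643.0 MPa, ρ = 7900 kg/m³
  candidate V: σ_y = 105.0 MPa, ρ = 1320 kg/m³
  candidate G: σ_y = 84.30 MPa, ρ = 8939 kg/m³
  candidate V: M = 7.76×10⁻³
  candidate A: M = 3.21×10⁻³
  candidate Q: M = 1.22×10⁻³
  candidate G: M = 1.03×10⁻³
The maximum is for candidate V.

candidate V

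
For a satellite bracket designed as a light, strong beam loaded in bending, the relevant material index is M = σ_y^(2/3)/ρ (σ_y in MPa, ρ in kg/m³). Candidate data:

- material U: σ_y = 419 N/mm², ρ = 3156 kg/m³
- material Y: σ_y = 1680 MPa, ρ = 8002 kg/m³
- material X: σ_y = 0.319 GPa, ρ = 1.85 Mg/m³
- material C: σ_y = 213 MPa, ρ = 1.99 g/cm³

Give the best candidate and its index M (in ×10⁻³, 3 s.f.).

material X, M = 25.2×10⁻³

Normalizing units and computing the index:
  material U: σ_y = 419.0 MPa, ρ = 3156 kg/m³
  material Y: σ_y = 1680 MPa, ρ = 8002 kg/m³
  material X: σ_y = 319.0 MPa, ρ = 1850 kg/m³
  material C: σ_y = 213.0 MPa, ρ = 1990 kg/m³
  material X: M = 25.2×10⁻³
  material C: M = 17.9×10⁻³
  material U: M = 17.7×10⁻³
  material Y: M = 17.7×10⁻³
Material X ranks first.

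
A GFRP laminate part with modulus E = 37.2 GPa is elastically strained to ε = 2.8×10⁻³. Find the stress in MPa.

σ = E·ε = 37200 MPa × 2.8×10⁻³ = 104 MPa.

104 MPa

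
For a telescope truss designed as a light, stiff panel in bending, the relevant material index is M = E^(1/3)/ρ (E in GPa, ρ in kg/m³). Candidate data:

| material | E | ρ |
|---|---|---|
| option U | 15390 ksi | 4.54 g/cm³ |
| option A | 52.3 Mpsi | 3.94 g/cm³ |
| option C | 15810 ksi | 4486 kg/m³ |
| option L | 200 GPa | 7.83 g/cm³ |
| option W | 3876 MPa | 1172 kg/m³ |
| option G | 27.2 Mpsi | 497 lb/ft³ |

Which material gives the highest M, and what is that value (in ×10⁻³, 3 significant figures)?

After converting to SI:
  option U: E = 106.1 GPa, ρ = 4540 kg/m³
  option A: E = 360.6 GPa, ρ = 3940 kg/m³
  option C: E = 109.0 GPa, ρ = 4486 kg/m³
  option L: E = 200.0 GPa, ρ = 7830 kg/m³
  option W: E = 3.876 GPa, ρ = 1172 kg/m³
  option G: E = 187.5 GPa, ρ = 7961 kg/m³
  option A: M = 1.81×10⁻³
  option W: M = 1.34×10⁻³
  option C: M = 1.06×10⁻³
  option U: M = 1.04×10⁻³
  option L: M = 0.747×10⁻³
  option G: M = 0.719×10⁻³
The maximum is for option A.

option A, M = 1.81×10⁻³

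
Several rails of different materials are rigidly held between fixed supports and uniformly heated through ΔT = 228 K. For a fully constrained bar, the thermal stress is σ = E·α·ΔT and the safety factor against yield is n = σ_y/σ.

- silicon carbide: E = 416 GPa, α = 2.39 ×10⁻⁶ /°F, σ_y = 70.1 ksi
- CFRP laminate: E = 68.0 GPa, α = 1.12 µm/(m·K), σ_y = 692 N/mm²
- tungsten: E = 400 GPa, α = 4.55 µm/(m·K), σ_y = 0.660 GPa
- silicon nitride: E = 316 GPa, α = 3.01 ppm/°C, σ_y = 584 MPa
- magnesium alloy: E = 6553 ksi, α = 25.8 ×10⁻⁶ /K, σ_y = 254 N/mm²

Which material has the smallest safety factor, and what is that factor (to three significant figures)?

Per material, after unit conversion:
  silicon carbide: E = 416.0, α = 4.30, σ_y = 483.3 → σ = 408 MPa, n = 1.18
  CFRP laminate: E = 68.00, α = 1.12, σ_y = 692.0 → σ = 17.4 MPa, n = 39.9
  tungsten: E = 400.0, α = 4.55, σ_y = 660.0 → σ = 415 MPa, n = 1.59
  silicon nitride: E = 316.0, α = 3.01, σ_y = 584.0 → σ = 217 MPa, n = 2.69
  magnesium alloy: E = 45.18, α = 25.8, σ_y = 254.0 → σ = 266 MPa, n = 0.956
The minimum is magnesium alloy at n = 0.956.

magnesium alloy, n = 0.956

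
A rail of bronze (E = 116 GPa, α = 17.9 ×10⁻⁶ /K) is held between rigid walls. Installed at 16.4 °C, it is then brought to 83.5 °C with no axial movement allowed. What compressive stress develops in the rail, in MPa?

ΔT = 67.10 K. Constrained thermal stress σ = E·α·ΔT = 116.0×10³ MPa × 17.9×10⁻⁶ × 67.10 = 139 MPa (compressive).

139 MPa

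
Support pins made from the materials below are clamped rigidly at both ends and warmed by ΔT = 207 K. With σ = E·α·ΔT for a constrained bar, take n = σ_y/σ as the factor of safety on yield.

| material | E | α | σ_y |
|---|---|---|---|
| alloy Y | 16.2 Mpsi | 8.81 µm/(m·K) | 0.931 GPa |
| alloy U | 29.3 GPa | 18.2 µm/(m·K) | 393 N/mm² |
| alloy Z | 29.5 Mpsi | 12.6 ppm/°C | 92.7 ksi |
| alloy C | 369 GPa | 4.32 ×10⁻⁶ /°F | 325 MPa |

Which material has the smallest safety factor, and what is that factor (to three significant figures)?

Per material, after unit conversion:
  alloy Y: E = 111.7, α = 8.81, σ_y = 931.0 → σ = 204 MPa, n = 4.57
  alloy U: E = 29.30, α = 18.2, σ_y = 393.0 → σ = 110 MPa, n = 3.56
  alloy Z: E = 203.4, α = 12.6, σ_y = 639.1 → σ = 530 MPa, n = 1.20
  alloy C: E = 369.0, α = 7.78, σ_y = 325.0 → σ = 594 MPa, n = 0.547
The minimum is alloy C at n = 0.547.

alloy C, n = 0.547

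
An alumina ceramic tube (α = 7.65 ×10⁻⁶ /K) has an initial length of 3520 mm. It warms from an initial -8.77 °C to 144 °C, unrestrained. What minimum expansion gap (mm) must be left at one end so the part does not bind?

ΔT = 144 − (-8.77) = 152.8 K.
ΔL = α·L₀·ΔT = 7.65×10⁻⁶ × 3520 mm × 152.8 K = 4.11 mm.

4.11 mm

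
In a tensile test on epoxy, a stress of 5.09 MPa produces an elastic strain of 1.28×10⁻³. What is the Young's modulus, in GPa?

E = σ/ε = 5.09 MPa / 1.28×10⁻³ = 3977 MPa = 3.98 GPa.

3.98 GPa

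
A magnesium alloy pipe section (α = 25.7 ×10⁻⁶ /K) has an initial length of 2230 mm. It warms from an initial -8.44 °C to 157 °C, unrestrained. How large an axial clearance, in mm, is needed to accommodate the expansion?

9.48 mm

ΔT = 157 − (-8.44) = 165.4 K.
ΔL = α·L₀·ΔT = 25.7×10⁻⁶ × 2230 mm × 165.4 K = 9.48 mm.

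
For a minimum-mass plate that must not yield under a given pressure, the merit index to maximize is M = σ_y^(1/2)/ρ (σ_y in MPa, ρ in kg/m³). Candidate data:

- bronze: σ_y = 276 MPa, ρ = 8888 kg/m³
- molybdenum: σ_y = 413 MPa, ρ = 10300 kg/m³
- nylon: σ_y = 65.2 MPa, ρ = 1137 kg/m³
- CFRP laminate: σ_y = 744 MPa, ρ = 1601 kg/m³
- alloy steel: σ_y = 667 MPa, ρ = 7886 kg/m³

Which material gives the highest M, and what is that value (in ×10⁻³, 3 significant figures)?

CFRP laminate, M = 17.0×10⁻³

Evaluate M for each candidate:
  CFRP laminate: M = 17.0×10⁻³
  nylon: M = 7.10×10⁻³
  alloy steel: M = 3.27×10⁻³
  molybdenum: M = 1.97×10⁻³
  bronze: M = 1.87×10⁻³
Highest index: CFRP laminate.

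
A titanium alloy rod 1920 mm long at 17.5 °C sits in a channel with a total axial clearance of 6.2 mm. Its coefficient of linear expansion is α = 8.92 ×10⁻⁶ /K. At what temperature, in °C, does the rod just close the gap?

380 °C

α·L₀·ΔT = 6.2 mm ⇒ ΔT = 6.2 / (8.92×10⁻⁶ × 1920.0) = 362.0 K.
T = 17.5 + 362.0 = 379.5 °C.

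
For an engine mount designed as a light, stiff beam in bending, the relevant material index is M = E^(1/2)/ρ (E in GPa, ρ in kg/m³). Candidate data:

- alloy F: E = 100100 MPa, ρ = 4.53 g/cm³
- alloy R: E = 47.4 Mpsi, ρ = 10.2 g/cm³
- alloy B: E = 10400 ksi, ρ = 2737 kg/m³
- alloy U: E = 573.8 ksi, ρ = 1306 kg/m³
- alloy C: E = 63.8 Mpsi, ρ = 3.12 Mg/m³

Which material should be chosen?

In SI units:
  alloy F: E = 100.1 GPa, ρ = 4530 kg/m³
  alloy R: E = 326.8 GPa, ρ = 10200 kg/m³
  alloy B: E = 71.71 GPa, ρ = 2737 kg/m³
  alloy U: E = 3.956 GPa, ρ = 1306 kg/m³
  alloy C: E = 439.9 GPa, ρ = 3120 kg/m³
  alloy C: M = 6.72×10⁻³
  alloy B: M = 3.09×10⁻³
  alloy F: M = 2.21×10⁻³
  alloy R: M = 1.77×10⁻³
  alloy U: M = 1.52×10⁻³
The maximum is for alloy C.

alloy C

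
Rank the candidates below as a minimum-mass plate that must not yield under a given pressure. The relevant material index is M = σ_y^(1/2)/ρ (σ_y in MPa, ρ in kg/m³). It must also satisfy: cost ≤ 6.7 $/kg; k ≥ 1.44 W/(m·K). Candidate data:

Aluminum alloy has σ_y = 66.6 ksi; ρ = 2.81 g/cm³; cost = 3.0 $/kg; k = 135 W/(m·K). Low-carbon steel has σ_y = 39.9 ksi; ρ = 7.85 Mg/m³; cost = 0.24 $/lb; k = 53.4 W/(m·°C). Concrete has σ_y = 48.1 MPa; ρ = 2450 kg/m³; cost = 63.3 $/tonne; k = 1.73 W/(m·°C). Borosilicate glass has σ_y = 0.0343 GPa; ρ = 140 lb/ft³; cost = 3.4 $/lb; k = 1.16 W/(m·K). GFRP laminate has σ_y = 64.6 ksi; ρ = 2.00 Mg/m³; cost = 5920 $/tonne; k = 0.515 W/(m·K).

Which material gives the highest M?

aluminum alloy

Screen on constraints: cost ≤ 6.7 $/kg; k ≥ 1.44 W/(m·K). Survivors: aluminum alloy, low-carbon steel, concrete.
After converting to SI:
  aluminum alloy: σ_y = 459.2 MPa, ρ = 2810 kg/m³
  low-carbon steel: σ_y = 275.1 MPa, ρ = 7850 kg/m³
  concrete: σ_y = 48.10 MPa, ρ = 2450 kg/m³
  aluminum alloy: M = 7.63×10⁻³
  concrete: M = 2.83×10⁻³
  low-carbon steel: M = 2.11×10⁻³
Aluminum alloy ranks first.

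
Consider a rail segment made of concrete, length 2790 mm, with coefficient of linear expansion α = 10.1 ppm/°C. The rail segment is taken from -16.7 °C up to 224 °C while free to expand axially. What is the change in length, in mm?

6.78 mm

ΔT = 224 − (-16.7) = 240.7 K.
ΔL = α·L₀·ΔT = 10.1×10⁻⁶ × 2790 mm × 240.7 K = 6.78 mm.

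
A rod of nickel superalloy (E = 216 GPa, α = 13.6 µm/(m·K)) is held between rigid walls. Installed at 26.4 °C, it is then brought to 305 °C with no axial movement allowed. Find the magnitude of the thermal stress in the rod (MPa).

818 MPa

ΔT = 278.6 K. Constrained thermal stress σ = E·α·ΔT = 216.0×10³ MPa × 13.6×10⁻⁶ × 278.6 = 818 MPa (compressive).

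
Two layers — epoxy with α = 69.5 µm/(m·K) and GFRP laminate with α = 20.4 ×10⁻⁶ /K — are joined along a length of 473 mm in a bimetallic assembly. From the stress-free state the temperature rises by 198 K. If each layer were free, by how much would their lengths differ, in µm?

Δα = |69.5 − 20.4|×10⁻⁶/K = 49.1×10⁻⁶/K.
ΔL_mismatch = Δα·L·ΔT = 49.1×10⁻⁶ × 473.0 mm × 198.0 K = 4600 µm.

4600 µm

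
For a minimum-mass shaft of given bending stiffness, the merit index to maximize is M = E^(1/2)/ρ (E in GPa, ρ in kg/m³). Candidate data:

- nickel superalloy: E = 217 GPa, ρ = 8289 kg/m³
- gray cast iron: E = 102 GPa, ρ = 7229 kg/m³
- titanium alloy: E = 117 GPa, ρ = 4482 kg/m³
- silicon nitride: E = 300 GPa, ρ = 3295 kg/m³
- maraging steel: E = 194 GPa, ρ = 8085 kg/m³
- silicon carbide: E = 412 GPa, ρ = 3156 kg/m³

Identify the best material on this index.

Per-candidate index values:
  silicon carbide: M = 6.43×10⁻³
  silicon nitride: M = 5.26×10⁻³
  titanium alloy: M = 2.41×10⁻³
  nickel superalloy: M = 1.78×10⁻³
  maraging steel: M = 1.72×10⁻³
  gray cast iron: M = 1.40×10⁻³
Silicon carbide has the largest M.

silicon carbide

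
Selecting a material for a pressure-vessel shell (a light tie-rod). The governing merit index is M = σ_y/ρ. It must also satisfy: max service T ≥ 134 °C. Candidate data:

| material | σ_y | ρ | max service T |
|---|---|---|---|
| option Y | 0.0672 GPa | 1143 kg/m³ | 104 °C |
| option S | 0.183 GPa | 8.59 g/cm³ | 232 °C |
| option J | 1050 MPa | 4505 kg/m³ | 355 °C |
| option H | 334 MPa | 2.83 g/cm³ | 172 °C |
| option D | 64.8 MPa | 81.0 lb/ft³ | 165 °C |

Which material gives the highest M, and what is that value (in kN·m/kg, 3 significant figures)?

option J, M = 233 kN·m/kg

Screen on constraints: max service T ≥ 134 °C. Survivors: option S, option J, option H, option D.
Putting every candidate on a common basis:
  option S: σ_y = 183.0 MPa, ρ = 8590 kg/m³
  option J: σ_y = 1050 MPa, ρ = 4505 kg/m³
  option H: σ_y = 334.0 MPa, ρ = 2830 kg/m³
  option D: σ_y = 64.80 MPa, ρ = 1297 kg/m³
  option J: M = 233 kN·m/kg
  option H: M = 118 kN·m/kg
  option D: M = 49.9 kN·m/kg
  option S: M = 21.3 kN·m/kg
The maximum is for option J.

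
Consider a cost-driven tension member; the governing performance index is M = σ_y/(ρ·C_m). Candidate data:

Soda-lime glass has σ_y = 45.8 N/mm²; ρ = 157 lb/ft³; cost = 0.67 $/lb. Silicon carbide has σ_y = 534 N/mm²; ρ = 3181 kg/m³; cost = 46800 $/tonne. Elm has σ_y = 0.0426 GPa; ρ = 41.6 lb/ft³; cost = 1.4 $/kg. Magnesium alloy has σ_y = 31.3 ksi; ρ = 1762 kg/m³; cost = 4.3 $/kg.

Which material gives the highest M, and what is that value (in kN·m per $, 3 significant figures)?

Putting every candidate on a common basis:
  soda-lime glass: σ_y = 45.80 MPa, ρ = 2515 kg/m³, cost = 1.477 $/kg
  silicon carbide: σ_y = 534.0 MPa, ρ = 3181 kg/m³, cost = 46.80 $/kg
  elm: σ_y = 42.60 MPa, ρ = 666.4 kg/m³, cost = 1.400 $/kg
  magnesium alloy: σ_y = 215.8 MPa, ρ = 1762 kg/m³, cost = 4.300 $/kg
  elm: M = 45.7 kN·m per $
  magnesium alloy: M = 28.5 kN·m per $
  soda-lime glass: M = 12.3 kN·m per $
  silicon carbide: M = 3.59 kN·m per $
Highest index: elm.

elm, M = 45.7 kN·m per $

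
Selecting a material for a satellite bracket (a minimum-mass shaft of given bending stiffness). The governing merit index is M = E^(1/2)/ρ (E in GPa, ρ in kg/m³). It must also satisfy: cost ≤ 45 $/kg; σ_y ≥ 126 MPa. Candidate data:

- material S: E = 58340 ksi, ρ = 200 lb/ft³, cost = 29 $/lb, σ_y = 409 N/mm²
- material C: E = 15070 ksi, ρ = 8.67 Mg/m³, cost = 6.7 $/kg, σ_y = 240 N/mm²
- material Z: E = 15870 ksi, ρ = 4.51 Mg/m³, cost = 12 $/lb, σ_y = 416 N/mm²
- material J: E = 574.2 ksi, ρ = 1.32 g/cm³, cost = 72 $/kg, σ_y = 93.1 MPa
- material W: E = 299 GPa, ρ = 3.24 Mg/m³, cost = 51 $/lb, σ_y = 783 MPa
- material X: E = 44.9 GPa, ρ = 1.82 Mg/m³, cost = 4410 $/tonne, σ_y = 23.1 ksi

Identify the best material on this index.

material X

Screen on constraints: cost ≤ 45 $/kg; σ_y ≥ 126 MPa. Survivors: material C, material Z, material X.
Normalizing units and computing the index:
  material C: E = 103.9 GPa, ρ = 8670 kg/m³
  material Z: E = 109.4 GPa, ρ = 4510 kg/m³
  material X: E = 44.90 GPa, ρ = 1820 kg/m³
  material X: M = 3.68×10⁻³
  material Z: M = 2.32×10⁻³
  material C: M = 1.18×10⁻³
Material X ranks first.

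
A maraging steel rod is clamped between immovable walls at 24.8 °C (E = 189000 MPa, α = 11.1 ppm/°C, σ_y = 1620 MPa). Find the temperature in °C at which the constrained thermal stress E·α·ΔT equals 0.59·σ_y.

E = 189000 MPa = 189.0 GPa.
E·α·ΔT = 955.8 MPa ⇒ ΔT = 955.8 / (189.0×10³ × 11.1×10⁻⁶) = 455.6 K.
T = 24.8 + 455.6 = 480.4 °C.

480 °C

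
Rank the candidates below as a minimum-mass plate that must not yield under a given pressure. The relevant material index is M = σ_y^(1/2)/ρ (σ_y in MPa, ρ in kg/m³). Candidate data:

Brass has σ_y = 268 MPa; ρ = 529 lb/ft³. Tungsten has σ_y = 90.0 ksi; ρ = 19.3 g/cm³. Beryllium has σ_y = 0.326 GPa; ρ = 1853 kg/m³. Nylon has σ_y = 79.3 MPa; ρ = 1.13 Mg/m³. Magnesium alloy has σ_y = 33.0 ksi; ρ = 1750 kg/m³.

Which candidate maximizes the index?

Normalizing units and computing the index:
  brass: σ_y = 268.0 MPa, ρ = 8474 kg/m³
  tungsten: σ_y = 620.5 MPa, ρ = 19300 kg/m³
  beryllium: σ_y = 326.0 MPa, ρ = 1853 kg/m³
  nylon: σ_y = 79.30 MPa, ρ = 1130 kg/m³
  magnesium alloy: σ_y = 227.5 MPa, ρ = 1750 kg/m³
  beryllium: M = 9.74×10⁻³
  magnesium alloy: M = 8.62×10⁻³
  nylon: M = 7.88×10⁻³
  brass: M = 1.93×10⁻³
  tungsten: M = 1.29×10⁻³
Highest index: beryllium.

beryllium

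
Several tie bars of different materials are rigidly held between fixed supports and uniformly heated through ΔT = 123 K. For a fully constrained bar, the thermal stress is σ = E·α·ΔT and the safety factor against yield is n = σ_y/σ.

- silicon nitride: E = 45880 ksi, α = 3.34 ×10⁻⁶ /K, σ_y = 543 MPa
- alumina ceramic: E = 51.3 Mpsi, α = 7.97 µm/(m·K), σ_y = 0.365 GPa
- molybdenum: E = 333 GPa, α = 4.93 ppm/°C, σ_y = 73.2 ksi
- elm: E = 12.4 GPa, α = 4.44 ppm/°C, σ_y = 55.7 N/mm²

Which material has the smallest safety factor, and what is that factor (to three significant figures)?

With everything in SI (GPa, ×10⁻⁶/K, MPa):
  silicon nitride: E = 316.3, α = 3.34, σ_y = 543.0 → σ = 130 MPa, n = 4.18
  alumina ceramic: E = 353.7, α = 7.97, σ_y = 365.0 → σ = 347 MPa, n = 1.05
  molybdenum: E = 333.0, α = 4.93, σ_y = 504.7 → σ = 202 MPa, n = 2.50
  elm: E = 12.40, α = 4.44, σ_y = 55.70 → σ = 6.77 MPa, n = 8.23
Smallest n: alumina ceramic with n = 1.05.

alumina ceramic, n = 1.05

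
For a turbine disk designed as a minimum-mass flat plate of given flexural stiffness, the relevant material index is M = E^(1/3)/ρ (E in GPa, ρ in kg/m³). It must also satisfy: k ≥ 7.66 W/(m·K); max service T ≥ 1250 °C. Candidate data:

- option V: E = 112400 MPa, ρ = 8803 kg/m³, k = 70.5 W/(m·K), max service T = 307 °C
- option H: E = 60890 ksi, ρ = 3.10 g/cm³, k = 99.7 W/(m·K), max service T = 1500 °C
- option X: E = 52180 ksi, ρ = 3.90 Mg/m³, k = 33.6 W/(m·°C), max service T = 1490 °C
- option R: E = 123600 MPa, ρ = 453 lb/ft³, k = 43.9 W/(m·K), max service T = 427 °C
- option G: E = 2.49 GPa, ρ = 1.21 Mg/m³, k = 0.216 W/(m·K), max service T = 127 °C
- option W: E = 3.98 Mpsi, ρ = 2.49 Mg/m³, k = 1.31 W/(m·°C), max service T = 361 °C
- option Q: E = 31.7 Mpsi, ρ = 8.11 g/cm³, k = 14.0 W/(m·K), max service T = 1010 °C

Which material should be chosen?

option H

Screen on constraints: k ≥ 7.66 W/(m·K); max service T ≥ 1250 °C. Survivors: option H, option X.
After converting to SI:
  option H: E = 419.8 GPa, ρ = 3100 kg/m³
  option X: E = 359.8 GPa, ρ = 3900 kg/m³
  option H: M = 2.42×10⁻³
  option X: M = 1.82×10⁻³
Option H ranks first.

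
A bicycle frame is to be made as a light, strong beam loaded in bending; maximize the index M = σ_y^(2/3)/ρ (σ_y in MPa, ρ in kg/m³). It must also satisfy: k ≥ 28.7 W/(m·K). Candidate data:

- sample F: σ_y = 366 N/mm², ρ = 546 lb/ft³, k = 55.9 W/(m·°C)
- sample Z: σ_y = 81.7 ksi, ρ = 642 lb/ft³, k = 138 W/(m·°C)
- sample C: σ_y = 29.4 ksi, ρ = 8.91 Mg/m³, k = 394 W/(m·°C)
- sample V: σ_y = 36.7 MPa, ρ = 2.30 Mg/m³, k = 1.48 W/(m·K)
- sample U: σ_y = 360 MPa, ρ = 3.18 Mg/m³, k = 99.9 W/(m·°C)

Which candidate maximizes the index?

sample U

Screen on constraints: k ≥ 28.7 W/(m·K). Survivors: sample F, sample Z, sample C, sample U.
After converting to SI:
  sample F: σ_y = 366.0 MPa, ρ = 8746 kg/m³
  sample Z: σ_y = 563.3 MPa, ρ = 10280 kg/m³
  sample C: σ_y = 202.7 MPa, ρ = 8910 kg/m³
  sample U: σ_y = 360.0 MPa, ρ = 3180 kg/m³
  sample U: M = 15.9×10⁻³
  sample Z: M = 6.63×10⁻³
  sample F: M = 5.85×10⁻³
  sample C: M = 3.87×10⁻³
Highest index: sample U.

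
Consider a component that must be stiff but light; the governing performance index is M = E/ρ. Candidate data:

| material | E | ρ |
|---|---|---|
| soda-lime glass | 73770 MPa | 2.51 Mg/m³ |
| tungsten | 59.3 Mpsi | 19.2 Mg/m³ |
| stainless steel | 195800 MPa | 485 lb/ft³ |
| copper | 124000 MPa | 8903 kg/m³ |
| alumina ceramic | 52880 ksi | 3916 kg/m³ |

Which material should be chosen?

alumina ceramic

Normalizing units and computing the index:
  soda-lime glass: E = 73.77 GPa, ρ = 2510 kg/m³
  tungsten: E = 408.9 GPa, ρ = 19200 kg/m³
  stainless steel: E = 195.8 GPa, ρ = 7769 kg/m³
  copper: E = 124.0 GPa, ρ = 8903 kg/m³
  alumina ceramic: E = 364.6 GPa, ρ = 3916 kg/m³
  alumina ceramic: M = 93.1 MN·m/kg
  soda-lime glass: M = 29.4 MN·m/kg
  stainless steel: M = 25.2 MN·m/kg
  tungsten: M = 21.3 MN·m/kg
  copper: M = 13.9 MN·m/kg
Alumina ceramic ranks first.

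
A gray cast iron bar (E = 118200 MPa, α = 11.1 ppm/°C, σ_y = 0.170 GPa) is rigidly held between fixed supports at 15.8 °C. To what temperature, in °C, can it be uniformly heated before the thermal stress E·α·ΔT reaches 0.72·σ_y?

E = 118200 MPa = 118.2 GPa.
σ_y = 0.170 GPa = 170.0 MPa.
E·α·ΔT = 122.4 MPa ⇒ ΔT = 122.4 / (118.2×10³ × 11.1×10⁻⁶) = 93.29 K.
T = 15.8 + 93.29 = 109.1 °C.

109 °C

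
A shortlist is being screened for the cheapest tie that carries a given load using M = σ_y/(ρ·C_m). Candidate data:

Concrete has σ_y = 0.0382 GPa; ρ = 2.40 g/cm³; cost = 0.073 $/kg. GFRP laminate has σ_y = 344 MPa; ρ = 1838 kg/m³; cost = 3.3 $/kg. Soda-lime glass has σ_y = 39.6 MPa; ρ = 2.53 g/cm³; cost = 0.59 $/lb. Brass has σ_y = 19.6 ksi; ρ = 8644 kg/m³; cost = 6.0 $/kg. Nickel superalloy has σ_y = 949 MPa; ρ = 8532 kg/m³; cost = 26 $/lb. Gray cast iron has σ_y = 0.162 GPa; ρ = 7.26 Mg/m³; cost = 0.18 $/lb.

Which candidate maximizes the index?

concrete

Putting every candidate on a common basis:
  concrete: σ_y = 38.20 MPa, ρ = 2400 kg/m³, cost = 0.07300 $/kg
  GFRP laminate: σ_y = 344.0 MPa, ρ = 1838 kg/m³, cost = 3.300 $/kg
  soda-lime glass: σ_y = 39.60 MPa, ρ = 2530 kg/m³, cost = 1.301 $/kg
  brass: σ_y = 135.1 MPa, ρ = 8644 kg/m³, cost = 6.000 $/kg
  nickel superalloy: σ_y = 949.0 MPa, ρ = 8532 kg/m³, cost = 57.32 $/kg
  gray cast iron: σ_y = 162.0 MPa, ρ = 7260 kg/m³, cost = 0.3968 $/kg
  concrete: M = 218 kN·m per $
  GFRP laminate: M = 56.7 kN·m per $
  gray cast iron: M = 56.2 kN·m per $
  soda-lime glass: M = 12.0 kN·m per $
  brass: M = 2.61 kN·m per $
  nickel superalloy: M = 1.94 kN·m per $
Concrete has the largest M.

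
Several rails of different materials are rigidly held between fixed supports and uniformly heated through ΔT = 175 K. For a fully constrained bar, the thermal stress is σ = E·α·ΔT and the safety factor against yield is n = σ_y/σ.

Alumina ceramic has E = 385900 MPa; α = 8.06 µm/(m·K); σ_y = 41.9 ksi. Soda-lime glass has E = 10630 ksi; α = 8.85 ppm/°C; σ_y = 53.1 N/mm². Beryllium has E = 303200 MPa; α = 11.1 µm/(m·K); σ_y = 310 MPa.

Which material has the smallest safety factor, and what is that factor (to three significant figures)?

In consistent units (E in GPa, α in ×10⁻⁶/K, σ_y in MPa):
  alumina ceramic: E = 385.9, α = 8.06, σ_y = 288.9 → σ = 544 MPa, n = 0.531
  soda-lime glass: E = 73.29, α = 8.85, σ_y = 53.10 → σ = 114 MPa, n = 0.468
  beryllium: E = 303.2, α = 11.1, σ_y = 310.0 → σ = 589 MPa, n = 0.526
The minimum is soda-lime glass at n = 0.468.

soda-lime glass, n = 0.468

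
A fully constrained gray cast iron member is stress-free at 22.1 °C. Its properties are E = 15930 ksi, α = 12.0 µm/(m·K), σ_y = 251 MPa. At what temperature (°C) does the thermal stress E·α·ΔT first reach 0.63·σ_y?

142 °C

E = 15930 ksi = 109.8 GPa.
E·α·ΔT = 158.1 MPa ⇒ ΔT = 158.1 / (109.8×10³ × 12.0×10⁻⁶) = 120.0 K.
T = 22.1 + 120.0 = 142.1 °C.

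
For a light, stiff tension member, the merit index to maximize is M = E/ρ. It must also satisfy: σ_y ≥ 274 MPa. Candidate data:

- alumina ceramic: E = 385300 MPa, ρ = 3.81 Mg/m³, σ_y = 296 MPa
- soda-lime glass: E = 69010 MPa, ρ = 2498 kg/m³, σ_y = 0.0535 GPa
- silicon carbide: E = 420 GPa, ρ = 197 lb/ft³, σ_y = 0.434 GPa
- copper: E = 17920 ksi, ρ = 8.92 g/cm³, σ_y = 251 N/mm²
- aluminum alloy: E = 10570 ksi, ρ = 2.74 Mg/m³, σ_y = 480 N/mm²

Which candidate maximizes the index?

Screen on constraints: σ_y ≥ 274 MPa. Survivors: alumina ceramic, silicon carbide, aluminum alloy.
Normalizing units and computing the index:
  alumina ceramic: E = 385.3 GPa, ρ = 3810 kg/m³
  silicon carbide: E = 420.0 GPa, ρ = 3156 kg/m³
  aluminum alloy: E = 72.88 GPa, ρ = 2740 kg/m³
  silicon carbide: M = 133 MN·m/kg
  alumina ceramic: M = 101 MN·m/kg
  aluminum alloy: M = 26.6 MN·m/kg
The maximum is for silicon carbide.

silicon carbide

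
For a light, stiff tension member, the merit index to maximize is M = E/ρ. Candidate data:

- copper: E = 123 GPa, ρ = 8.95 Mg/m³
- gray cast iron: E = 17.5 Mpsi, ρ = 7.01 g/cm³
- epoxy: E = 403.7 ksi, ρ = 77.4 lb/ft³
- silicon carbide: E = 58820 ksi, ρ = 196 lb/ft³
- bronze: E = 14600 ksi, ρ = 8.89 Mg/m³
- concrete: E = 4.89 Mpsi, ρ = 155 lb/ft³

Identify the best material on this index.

silicon carbide

Putting every candidate on a common basis:
  copper: E = 123.0 GPa, ρ = 8950 kg/m³
  gray cast iron: E = 120.7 GPa, ρ = 7010 kg/m³
  epoxy: E = 2.783 GPa, ρ = 1240 kg/m³
  silicon carbide: E = 405.5 GPa, ρ = 3140 kg/m³
  bronze: E = 100.7 GPa, ρ = 8890 kg/m³
  concrete: E = 33.72 GPa, ρ = 2483 kg/m³
  silicon carbide: M = 129 MN·m/kg
  gray cast iron: M = 17.2 MN·m/kg
  copper: M = 13.7 MN·m/kg
  concrete: M = 13.6 MN·m/kg
  bronze: M = 11.3 MN·m/kg
  epoxy: M = 2.24 MN·m/kg
The maximum is for silicon carbide.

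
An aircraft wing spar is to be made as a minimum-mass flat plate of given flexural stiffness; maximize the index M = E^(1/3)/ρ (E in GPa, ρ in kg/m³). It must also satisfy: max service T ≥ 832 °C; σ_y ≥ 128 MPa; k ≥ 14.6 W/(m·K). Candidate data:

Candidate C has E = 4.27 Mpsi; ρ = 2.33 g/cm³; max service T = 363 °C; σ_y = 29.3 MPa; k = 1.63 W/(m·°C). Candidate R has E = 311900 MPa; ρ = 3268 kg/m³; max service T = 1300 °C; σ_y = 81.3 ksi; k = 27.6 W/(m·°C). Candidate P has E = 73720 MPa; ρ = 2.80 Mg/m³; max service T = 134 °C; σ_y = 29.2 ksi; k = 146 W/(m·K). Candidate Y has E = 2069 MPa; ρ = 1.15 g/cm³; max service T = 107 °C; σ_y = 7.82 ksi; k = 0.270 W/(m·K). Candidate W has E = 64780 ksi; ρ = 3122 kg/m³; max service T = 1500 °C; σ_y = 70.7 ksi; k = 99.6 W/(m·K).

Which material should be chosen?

candidate W

Screen on constraints: max service T ≥ 832 °C; σ_y ≥ 128 MPa; k ≥ 14.6 W/(m·K). Survivors: candidate R, candidate W.
After converting to SI:
  candidate R: E = 311.9 GPa, ρ = 3268 kg/m³
  candidate W: E = 446.6 GPa, ρ = 3122 kg/m³
  candidate W: M = 2.45×10⁻³
  candidate R: M = 2.08×10⁻³
Highest index: candidate W.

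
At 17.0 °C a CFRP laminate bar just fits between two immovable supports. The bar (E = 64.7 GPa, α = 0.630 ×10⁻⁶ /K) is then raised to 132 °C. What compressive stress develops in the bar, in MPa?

ΔT = 115.0 K. Constrained thermal stress σ = E·α·ΔT = 64.70×10³ MPa × 0.630×10⁻⁶ × 115.0 = 4.69 MPa (compressive).

4.69 MPa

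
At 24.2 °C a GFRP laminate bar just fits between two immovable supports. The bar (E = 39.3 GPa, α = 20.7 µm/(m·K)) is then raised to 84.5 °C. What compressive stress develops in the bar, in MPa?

49.1 MPa

ΔT = 60.30 K. Constrained thermal stress σ = E·α·ΔT = 39.30×10³ MPa × 20.7×10⁻⁶ × 60.30 = 49.1 MPa (compressive).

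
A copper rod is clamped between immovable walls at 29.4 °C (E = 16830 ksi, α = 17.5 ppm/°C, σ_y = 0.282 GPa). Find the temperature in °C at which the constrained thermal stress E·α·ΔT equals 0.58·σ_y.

E = 16830 ksi = 116.0 GPa.
σ_y = 0.282 GPa = 282.0 MPa.
E·α·ΔT = 163.6 MPa ⇒ ΔT = 163.6 / (116.0×10³ × 17.5×10⁻⁶) = 80.54 K.
T = 29.4 + 80.54 = 109.9 °C.

110 °C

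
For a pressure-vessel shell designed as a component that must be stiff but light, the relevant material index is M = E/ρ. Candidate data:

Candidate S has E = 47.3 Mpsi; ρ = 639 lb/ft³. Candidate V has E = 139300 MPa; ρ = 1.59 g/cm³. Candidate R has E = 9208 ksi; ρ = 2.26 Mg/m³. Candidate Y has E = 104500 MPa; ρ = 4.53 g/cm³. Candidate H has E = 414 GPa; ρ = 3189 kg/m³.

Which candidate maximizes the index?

After converting to SI:
  candidate S: E = 326.1 GPa, ρ = 10240 kg/m³
  candidate V: E = 139.3 GPa, ρ = 1590 kg/m³
  candidate R: E = 63.49 GPa, ρ = 2260 kg/m³
  candidate Y: E = 104.5 GPa, ρ = 4530 kg/m³
  candidate H: E = 414.0 GPa, ρ = 3189 kg/m³
  candidate H: M = 130 MN·m/kg
  candidate V: M = 87.6 MN·m/kg
  candidate S: M = 31.9 MN·m/kg
  candidate R: M = 28.1 MN·m/kg
  candidate Y: M = 23.1 MN·m/kg
Candidate H ranks first.

candidate H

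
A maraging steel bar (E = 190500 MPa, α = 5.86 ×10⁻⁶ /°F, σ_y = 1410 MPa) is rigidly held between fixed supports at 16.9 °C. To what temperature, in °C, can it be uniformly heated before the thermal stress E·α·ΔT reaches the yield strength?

E = 190500 MPa = 190.5 GPa.
α = 5.86×10⁻⁶/°F × 9/5 = 10.5×10⁻⁶/K.
E·α·ΔT = 1410 MPa ⇒ ΔT = 1410 / (190.5×10³ × 10.5×10⁻⁶) = 701.7 K.
T = 16.9 + 701.7 = 718.6 °C.

719 °C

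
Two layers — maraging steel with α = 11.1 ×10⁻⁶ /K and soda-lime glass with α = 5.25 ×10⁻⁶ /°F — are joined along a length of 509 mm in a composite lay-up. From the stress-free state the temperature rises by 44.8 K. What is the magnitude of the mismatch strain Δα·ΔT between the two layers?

7.39×10⁻⁵

soda-lime glass: α = 5.25×10⁻⁶/°F × 9/5 = 9.45×10⁻⁶/K.
Δα = |11.1 − 9.45|×10⁻⁶/K = 1.65×10⁻⁶/K.
Mismatch strain = Δα·ΔT = 1.65×10⁻⁶ × 44.8 = 7.39×10⁻⁵.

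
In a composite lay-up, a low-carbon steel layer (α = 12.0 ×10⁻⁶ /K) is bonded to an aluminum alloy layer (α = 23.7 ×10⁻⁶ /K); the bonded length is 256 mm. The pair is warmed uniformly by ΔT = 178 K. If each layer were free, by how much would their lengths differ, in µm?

533 µm

Δα = |12.0 − 23.7|×10⁻⁶/K = 11.7×10⁻⁶/K.
ΔL_mismatch = Δα·L·ΔT = 11.7×10⁻⁶ × 256.0 mm × 178.0 K = 533 µm.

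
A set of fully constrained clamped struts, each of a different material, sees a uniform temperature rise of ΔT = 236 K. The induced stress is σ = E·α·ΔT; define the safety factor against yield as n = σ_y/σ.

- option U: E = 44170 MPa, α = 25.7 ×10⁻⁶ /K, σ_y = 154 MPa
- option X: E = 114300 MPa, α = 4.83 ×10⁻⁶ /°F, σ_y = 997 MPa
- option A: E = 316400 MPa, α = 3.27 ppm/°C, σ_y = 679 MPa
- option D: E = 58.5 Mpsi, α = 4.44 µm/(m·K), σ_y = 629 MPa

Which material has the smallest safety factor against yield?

Per material, after unit conversion:
  option U: E = 44.17, α = 25.7, σ_y = 154.0 → σ = 268 MPa, n = 0.575
  option X: E = 114.3, α = 8.69, σ_y = 997.0 → σ = 235 MPa, n = 4.25
  option A: E = 316.4, α = 3.27, σ_y = 679.0 → σ = 244 MPa, n = 2.78
  option D: E = 403.3, α = 4.44, σ_y = 629.0 → σ = 423 MPa, n = 1.49
Smallest n: option U with n = 0.575.

option U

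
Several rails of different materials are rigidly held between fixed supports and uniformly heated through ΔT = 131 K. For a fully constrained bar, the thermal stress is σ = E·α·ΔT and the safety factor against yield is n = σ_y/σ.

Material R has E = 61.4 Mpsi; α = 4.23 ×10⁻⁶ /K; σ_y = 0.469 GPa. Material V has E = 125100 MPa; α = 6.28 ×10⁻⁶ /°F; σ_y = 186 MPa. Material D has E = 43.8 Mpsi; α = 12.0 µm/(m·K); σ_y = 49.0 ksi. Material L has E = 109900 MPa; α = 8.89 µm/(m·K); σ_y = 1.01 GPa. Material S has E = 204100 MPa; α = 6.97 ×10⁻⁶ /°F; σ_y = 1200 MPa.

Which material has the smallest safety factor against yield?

material D

Converting E to GPa, α to ×10⁻⁶/K, σ_y to MPa, then σ and n for each:
  material R: E = 423.3, α = 4.23, σ_y = 469.0 → σ = 235 MPa, n = 2.00
  material V: E = 125.1, α = 11.3, σ_y = 186.0 → σ = 185 MPa, n = 1.00
  material D: E = 302.0, α = 12.0, σ_y = 337.8 → σ = 475 MPa, n = 0.712
  material L: E = 109.9, α = 8.89, σ_y = 1010 → σ = 128 MPa, n = 7.89
  material S: E = 204.1, α = 12.5, σ_y = 1200 → σ = 335 MPa, n = 3.58
The minimum is material D at n = 0.712.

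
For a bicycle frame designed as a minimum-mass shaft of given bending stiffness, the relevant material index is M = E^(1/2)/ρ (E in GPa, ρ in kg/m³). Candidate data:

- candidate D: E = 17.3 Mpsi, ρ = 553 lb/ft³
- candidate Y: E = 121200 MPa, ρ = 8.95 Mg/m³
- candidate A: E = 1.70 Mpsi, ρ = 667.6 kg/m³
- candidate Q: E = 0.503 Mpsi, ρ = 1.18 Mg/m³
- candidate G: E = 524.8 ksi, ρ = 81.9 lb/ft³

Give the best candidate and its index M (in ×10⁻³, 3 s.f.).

candidate A, M = 5.13×10⁻³

Convert each candidate to consistent units, then evaluate M:
  candidate D: E = 119.3 GPa, ρ = 8858 kg/m³
  candidate Y: E = 121.2 GPa, ρ = 8950 kg/m³
  candidate A: E = 11.72 GPa, ρ = 667.6 kg/m³
  candidate Q: E = 3.468 GPa, ρ = 1180 kg/m³
  candidate G: E = 3.618 GPa, ρ = 1312 kg/m³
  candidate A: M = 5.13×10⁻³
  candidate Q: M = 1.58×10⁻³
  candidate G: M = 1.45×10⁻³
  candidate D: M = 1.23×10⁻³
  candidate Y: M = 1.23×10⁻³
Candidate A has the largest M.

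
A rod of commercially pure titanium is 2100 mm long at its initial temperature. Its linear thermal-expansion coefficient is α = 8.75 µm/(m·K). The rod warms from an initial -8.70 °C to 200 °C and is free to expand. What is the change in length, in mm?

3.83 mm

ΔT = 200 − (-8.70) = 208.7 K.
ΔL = α·L₀·ΔT = 8.75×10⁻⁶ × 2100 mm × 208.7 K = 3.83 mm.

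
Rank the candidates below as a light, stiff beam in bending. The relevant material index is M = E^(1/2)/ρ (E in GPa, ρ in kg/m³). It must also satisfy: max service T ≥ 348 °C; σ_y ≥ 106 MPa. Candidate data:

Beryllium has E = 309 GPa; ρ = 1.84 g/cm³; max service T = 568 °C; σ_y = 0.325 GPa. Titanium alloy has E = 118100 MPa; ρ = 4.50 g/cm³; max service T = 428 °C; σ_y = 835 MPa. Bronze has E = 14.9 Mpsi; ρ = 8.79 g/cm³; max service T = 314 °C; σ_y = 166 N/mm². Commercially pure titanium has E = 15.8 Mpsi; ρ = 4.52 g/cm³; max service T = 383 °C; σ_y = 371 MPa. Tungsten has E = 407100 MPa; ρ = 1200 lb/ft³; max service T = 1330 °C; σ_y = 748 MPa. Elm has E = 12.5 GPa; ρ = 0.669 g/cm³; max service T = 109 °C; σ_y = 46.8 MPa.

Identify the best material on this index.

Screen on constraints: max service T ≥ 348 °C; σ_y ≥ 106 MPa. Survivors: beryllium, titanium alloy, commercially pure titanium, tungsten.
Putting every candidate on a common basis:
  beryllium: E = 309.0 GPa, ρ = 1840 kg/m³
  titanium alloy: E = 118.1 GPa, ρ = 4500 kg/m³
  commercially pure titanium: E = 108.9 GPa, ρ = 4520 kg/m³
  tungsten: E = 407.1 GPa, ρ = 19220 kg/m³
  beryllium: M = 9.55×10⁻³
  titanium alloy: M = 2.41×10⁻³
  commercially pure titanium: M = 2.31×10⁻³
  tungsten: M = 1.05×10⁻³
Highest index: beryllium.

beryllium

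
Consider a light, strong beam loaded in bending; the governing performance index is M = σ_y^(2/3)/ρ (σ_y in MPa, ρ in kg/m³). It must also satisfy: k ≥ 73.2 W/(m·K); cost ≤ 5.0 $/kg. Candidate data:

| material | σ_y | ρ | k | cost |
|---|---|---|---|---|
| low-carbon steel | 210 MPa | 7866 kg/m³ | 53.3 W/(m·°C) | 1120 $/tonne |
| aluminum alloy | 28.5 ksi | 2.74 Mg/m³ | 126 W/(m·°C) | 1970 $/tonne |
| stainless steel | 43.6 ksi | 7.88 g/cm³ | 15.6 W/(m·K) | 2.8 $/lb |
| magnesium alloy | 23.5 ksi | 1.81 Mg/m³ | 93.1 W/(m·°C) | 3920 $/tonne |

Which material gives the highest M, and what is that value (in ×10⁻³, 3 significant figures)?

magnesium alloy, M = 16.4×10⁻³

Screen on constraints: k ≥ 73.2 W/(m·K); cost ≤ 5.0 $/kg. Survivors: aluminum alloy, magnesium alloy.
After converting to SI:
  aluminum alloy: σ_y = 196.5 MPa, ρ = 2740 kg/m³
  magnesium alloy: σ_y = 162.0 MPa, ρ = 1810 kg/m³
  magnesium alloy: M = 16.4×10⁻³
  aluminum alloy: M = 12.3×10⁻³
Magnesium alloy ranks first.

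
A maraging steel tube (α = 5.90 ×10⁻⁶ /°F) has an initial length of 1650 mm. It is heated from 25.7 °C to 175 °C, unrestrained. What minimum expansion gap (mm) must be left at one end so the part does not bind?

2.62 mm

Convert α: 5.90×10⁻⁶/°F × (9/5) = 10.6×10⁻⁶/K.
ΔT = 175 − 25.7 = 149.3 K.
ΔL = α·L₀·ΔT = 10.6×10⁻⁶ × 1650 mm × 149.3 K = 2.62 mm.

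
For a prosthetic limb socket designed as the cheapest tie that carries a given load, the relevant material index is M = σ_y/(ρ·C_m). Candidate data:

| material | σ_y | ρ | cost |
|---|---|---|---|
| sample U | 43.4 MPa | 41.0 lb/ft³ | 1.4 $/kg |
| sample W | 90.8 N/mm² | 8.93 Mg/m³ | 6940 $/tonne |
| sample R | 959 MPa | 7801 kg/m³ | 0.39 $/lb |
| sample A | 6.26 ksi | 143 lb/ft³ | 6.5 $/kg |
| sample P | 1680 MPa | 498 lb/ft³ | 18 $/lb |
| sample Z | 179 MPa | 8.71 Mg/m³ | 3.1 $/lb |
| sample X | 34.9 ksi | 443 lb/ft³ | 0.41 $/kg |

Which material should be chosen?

sample R

In SI units:
  sample U: σ_y = 43.40 MPa, ρ = 656.8 kg/m³, cost = 1.400 $/kg
  sample W: σ_y = 90.80 MPa, ρ = 8930 kg/m³, cost = 6.940 $/kg
  sample R: σ_y = 959.0 MPa, ρ = 7801 kg/m³, cost = 0.8598 $/kg
  sample A: σ_y = 43.16 MPa, ρ = 2291 kg/m³, cost = 6.500 $/kg
  sample P: σ_y = 1680 MPa, ρ = 7977 kg/m³, cost = 39.68 $/kg
  sample Z: σ_y = 179.0 MPa, ρ = 8710 kg/m³, cost = 6.834 $/kg
  sample X: σ_y = 240.6 MPa, ρ = 7096 kg/m³, cost = 0.4100 $/kg
  sample R: M = 143 kN·m per $
  sample X: M = 82.7 kN·m per $
  sample U: M = 47.2 kN·m per $
  sample P: M = 5.31 kN·m per $
  sample Z: M = 3.01 kN·m per $
  sample A: M = 2.90 kN·m per $
  sample W: M = 1.47 kN·m per $
Sample R has the largest M.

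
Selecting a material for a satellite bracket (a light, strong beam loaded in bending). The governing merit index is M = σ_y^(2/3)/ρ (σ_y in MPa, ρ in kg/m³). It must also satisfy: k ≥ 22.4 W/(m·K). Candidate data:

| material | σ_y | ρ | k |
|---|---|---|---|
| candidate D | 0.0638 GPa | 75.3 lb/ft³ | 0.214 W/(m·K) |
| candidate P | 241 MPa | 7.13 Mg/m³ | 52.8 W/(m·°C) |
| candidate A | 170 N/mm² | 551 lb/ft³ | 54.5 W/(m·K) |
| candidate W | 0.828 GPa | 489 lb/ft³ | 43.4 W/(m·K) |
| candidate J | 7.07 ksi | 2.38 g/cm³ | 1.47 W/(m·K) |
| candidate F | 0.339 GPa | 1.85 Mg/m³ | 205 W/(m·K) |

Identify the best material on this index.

Screen on constraints: k ≥ 22.4 W/(m·K). Survivors: candidate P, candidate A, candidate W, candidate F.
Putting every candidate on a common basis:
  candidate P: σ_y = 241.0 MPa, ρ = 7130 kg/m³
  candidate A: σ_y = 170.0 MPa, ρ = 8826 kg/m³
  candidate W: σ_y = 828.0 MPa, ρ = 7833 kg/m³
  candidate F: σ_y = 339.0 MPa, ρ = 1850 kg/m³
  candidate F: M = 26.3×10⁻³
  candidate W: M = 11.3×10⁻³
  candidate P: M = 5.43×10⁻³
  candidate A: M = 3.48×10⁻³
The maximum is for candidate F.

candidate F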